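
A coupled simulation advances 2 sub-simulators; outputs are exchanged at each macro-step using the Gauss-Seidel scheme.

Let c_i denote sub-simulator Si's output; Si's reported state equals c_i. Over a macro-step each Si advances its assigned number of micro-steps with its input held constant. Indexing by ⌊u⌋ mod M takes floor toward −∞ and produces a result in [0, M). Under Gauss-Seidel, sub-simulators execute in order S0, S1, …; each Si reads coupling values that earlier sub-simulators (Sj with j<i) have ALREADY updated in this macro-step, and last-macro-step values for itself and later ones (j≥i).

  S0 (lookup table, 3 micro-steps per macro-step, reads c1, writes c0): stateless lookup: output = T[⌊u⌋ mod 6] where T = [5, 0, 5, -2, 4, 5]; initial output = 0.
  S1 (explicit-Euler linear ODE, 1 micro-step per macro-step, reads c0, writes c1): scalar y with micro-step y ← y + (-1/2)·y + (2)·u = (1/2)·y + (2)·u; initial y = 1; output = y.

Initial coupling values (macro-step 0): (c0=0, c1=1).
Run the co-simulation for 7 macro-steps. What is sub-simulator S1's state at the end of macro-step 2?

S1 state at macro-step 2 = 41/4

macro 1: S0 reads c1=1 → after 3×micro: 0; S1 reads c0=0 → after 1×micro: 1/2 ⇒ (c0=0, c1=1/2)
macro 2: S0 reads c1=1/2 → after 3×micro: 5; S1 reads c0=5 → after 1×micro: 41/4 ⇒ (c0=5, c1=41/4)
macro 3: S0 reads c1=41/4 → after 3×micro: 4; S1 reads c0=4 → after 1×micro: 105/8 ⇒ (c0=4, c1=105/8)
macro 4: S0 reads c1=105/8 → after 3×micro: 0; S1 reads c0=0 → after 1×micro: 105/16 ⇒ (c0=0, c1=105/16)
macro 5: S0 reads c1=105/16 → after 3×micro: 5; S1 reads c0=5 → after 1×micro: 425/32 ⇒ (c0=5, c1=425/32)
macro 6: S0 reads c1=425/32 → after 3×micro: 0; S1 reads c0=0 → after 1×micro: 425/64 ⇒ (c0=0, c1=425/64)
macro 7: S0 reads c1=425/64 → after 3×micro: 5; S1 reads c0=5 → after 1×micro: 1705/128 ⇒ (c0=5, c1=1705/128)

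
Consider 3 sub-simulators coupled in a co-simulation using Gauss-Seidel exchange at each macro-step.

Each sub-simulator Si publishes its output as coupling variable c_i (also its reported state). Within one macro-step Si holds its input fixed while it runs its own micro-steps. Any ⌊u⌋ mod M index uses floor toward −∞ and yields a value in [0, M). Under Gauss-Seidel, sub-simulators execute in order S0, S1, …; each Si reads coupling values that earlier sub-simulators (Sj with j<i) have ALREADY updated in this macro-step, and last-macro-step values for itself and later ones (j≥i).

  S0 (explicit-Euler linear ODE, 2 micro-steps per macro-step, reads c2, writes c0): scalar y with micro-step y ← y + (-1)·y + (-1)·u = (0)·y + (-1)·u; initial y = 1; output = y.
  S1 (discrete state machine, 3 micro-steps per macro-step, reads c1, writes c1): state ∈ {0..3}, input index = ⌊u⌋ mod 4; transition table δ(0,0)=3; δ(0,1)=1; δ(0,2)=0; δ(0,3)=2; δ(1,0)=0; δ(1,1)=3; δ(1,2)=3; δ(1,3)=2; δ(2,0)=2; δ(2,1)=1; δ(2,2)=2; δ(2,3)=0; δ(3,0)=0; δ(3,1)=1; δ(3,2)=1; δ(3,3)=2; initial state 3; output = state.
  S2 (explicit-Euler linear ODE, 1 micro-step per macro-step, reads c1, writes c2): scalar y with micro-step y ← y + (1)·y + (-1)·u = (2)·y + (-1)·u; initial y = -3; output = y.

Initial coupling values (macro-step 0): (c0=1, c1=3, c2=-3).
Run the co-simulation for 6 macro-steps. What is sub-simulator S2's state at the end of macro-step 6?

S2 state at macro-step 6 = -318

macro 1: S0 reads c2=-3 → after 2×micro: 3; S1 reads c1=3 → after 3×micro: 2; S2 reads c1=2 → after 1×micro: -8 ⇒ (c0=3, c1=2, c2=-8)
macro 2: S0 reads c2=-8 → after 2×micro: 8; S1 reads c1=2 → after 3×micro: 2; S2 reads c1=2 → after 1×micro: -18 ⇒ (c0=8, c1=2, c2=-18)
macro 3: S0 reads c2=-18 → after 2×micro: 18; S1 reads c1=2 → after 3×micro: 2; S2 reads c1=2 → after 1×micro: -38 ⇒ (c0=18, c1=2, c2=-38)
macro 4: S0 reads c2=-38 → after 2×micro: 38; S1 reads c1=2 → after 3×micro: 2; S2 reads c1=2 → after 1×micro: -78 ⇒ (c0=38, c1=2, c2=-78)
macro 5: S0 reads c2=-78 → after 2×micro: 78; S1 reads c1=2 → after 3×micro: 2; S2 reads c1=2 → after 1×micro: -158 ⇒ (c0=78, c1=2, c2=-158)
macro 6: S0 reads c2=-158 → after 2×micro: 158; S1 reads c1=2 → after 3×micro: 2; S2 reads c1=2 → after 1×micro: -318 ⇒ (c0=158, c1=2, c2=-318)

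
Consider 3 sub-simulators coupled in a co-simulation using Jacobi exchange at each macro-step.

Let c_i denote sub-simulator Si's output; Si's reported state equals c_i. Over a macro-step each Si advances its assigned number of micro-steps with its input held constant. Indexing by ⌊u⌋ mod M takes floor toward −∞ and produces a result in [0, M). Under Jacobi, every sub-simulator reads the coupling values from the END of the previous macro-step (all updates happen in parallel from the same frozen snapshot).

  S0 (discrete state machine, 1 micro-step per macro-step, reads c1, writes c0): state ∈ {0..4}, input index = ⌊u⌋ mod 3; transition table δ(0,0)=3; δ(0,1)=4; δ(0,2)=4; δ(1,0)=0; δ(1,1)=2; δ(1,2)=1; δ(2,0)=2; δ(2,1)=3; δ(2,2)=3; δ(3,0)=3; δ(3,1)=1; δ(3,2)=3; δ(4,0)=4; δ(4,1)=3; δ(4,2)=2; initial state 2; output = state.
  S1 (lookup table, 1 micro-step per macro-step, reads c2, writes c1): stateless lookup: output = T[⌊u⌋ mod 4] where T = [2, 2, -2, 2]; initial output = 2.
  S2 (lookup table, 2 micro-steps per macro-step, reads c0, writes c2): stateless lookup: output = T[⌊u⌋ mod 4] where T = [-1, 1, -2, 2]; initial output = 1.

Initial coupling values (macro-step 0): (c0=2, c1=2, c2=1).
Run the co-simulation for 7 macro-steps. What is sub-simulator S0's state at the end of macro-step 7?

macro 1: S0 reads c1=2 → after 1×micro: 3; S1 reads c2=1 → after 1×micro: 2; S2 reads c0=2 → after 2×micro: -2 ⇒ (c0=3, c1=2, c2=-2)
macro 2: S0 reads c1=2 → after 1×micro: 3; S1 reads c2=-2 → after 1×micro: -2; S2 reads c0=3 → after 2×micro: 2 ⇒ (c0=3, c1=-2, c2=2)
macro 3: S0 reads c1=-2 → after 1×micro: 1; S1 reads c2=2 → after 1×micro: -2; S2 reads c0=3 → after 2×micro: 2 ⇒ (c0=1, c1=-2, c2=2)
macro 4: S0 reads c1=-2 → after 1×micro: 2; S1 reads c2=2 → after 1×micro: -2; S2 reads c0=1 → after 2×micro: 1 ⇒ (c0=2, c1=-2, c2=1)
macro 5: S0 reads c1=-2 → after 1×micro: 3; S1 reads c2=1 → after 1×micro: 2; S2 reads c0=2 → after 2×micro: -2 ⇒ (c0=3, c1=2, c2=-2)
macro 6: S0 reads c1=2 → after 1×micro: 3; S1 reads c2=-2 → after 1×micro: -2; S2 reads c0=3 → after 2×micro: 2 ⇒ (c0=3, c1=-2, c2=2)
macro 7: S0 reads c1=-2 → after 1×micro: 1; S1 reads c2=2 → after 1×micro: -2; S2 reads c0=3 → after 2×micro: 2 ⇒ (c0=1, c1=-2, c2=2)

S0 state at macro-step 7 = 1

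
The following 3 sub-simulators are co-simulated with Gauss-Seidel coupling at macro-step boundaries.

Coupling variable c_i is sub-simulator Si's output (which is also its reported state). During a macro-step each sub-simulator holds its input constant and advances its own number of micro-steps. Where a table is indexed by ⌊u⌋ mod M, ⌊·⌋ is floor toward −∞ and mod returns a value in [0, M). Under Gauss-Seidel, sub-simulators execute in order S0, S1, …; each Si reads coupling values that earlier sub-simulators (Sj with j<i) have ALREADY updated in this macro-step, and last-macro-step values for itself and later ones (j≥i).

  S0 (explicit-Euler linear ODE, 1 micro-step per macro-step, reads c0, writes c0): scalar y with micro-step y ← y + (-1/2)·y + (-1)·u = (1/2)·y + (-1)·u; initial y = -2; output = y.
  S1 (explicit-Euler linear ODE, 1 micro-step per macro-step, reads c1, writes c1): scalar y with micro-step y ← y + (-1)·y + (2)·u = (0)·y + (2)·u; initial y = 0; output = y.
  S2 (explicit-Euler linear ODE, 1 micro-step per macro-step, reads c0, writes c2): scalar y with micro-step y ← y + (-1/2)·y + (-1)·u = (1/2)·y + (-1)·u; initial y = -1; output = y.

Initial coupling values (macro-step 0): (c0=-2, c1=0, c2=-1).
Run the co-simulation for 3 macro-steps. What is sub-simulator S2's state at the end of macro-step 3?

macro 1: S0 reads c0=-2 → after 1×micro: 1; S1 reads c1=0 → after 1×micro: 0; S2 reads c0=1 → after 1×micro: -3/2 ⇒ (c0=1, c1=0, c2=-3/2)
macro 2: S0 reads c0=1 → after 1×micro: -1/2; S1 reads c1=0 → after 1×micro: 0; S2 reads c0=-1/2 → after 1×micro: -1/4 ⇒ (c0=-1/2, c1=0, c2=-1/4)
macro 3: S0 reads c0=-1/2 → after 1×micro: 1/4; S1 reads c1=0 → after 1×micro: 0; S2 reads c0=1/4 → after 1×micro: -3/8 ⇒ (c0=1/4, c1=0, c2=-3/8)

S2 state at macro-step 3 = -3/8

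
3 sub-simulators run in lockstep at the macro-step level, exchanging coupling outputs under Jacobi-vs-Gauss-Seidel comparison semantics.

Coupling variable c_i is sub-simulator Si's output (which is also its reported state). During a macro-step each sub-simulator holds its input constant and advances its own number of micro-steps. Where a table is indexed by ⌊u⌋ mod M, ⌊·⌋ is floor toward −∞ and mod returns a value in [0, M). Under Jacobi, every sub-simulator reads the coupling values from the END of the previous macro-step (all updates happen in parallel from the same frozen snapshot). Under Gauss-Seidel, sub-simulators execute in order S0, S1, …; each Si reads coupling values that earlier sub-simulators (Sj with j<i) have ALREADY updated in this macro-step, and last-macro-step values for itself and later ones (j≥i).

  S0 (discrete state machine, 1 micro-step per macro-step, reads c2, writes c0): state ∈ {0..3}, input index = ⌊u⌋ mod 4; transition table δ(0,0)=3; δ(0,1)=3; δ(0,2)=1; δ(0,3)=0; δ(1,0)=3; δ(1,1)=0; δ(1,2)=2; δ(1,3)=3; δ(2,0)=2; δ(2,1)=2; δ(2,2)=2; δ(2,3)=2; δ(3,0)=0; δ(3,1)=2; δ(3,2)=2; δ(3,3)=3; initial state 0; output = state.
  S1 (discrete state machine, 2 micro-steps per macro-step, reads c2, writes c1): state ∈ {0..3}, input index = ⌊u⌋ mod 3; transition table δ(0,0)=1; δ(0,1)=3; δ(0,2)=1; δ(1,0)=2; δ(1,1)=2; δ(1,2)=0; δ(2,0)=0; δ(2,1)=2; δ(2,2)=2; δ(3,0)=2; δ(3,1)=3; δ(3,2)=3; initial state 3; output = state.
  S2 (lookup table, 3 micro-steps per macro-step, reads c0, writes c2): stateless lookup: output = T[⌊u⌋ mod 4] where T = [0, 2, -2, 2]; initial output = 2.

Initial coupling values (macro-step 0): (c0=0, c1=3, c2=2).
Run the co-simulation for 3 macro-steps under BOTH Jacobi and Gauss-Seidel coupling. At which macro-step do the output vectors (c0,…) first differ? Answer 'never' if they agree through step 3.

first divergence at macro-step: 1

[Jacobi] macro 1: S0 reads c2=2 → after 1×micro: 1; S1 reads c2=2 → after 2×micro: 3; S2 reads c0=0 → after 3×micro: 0 ⇒ (c0=1, c1=3, c2=0)
[Jacobi] macro 2: S0 reads c2=0 → after 1×micro: 3; S1 reads c2=0 → after 2×micro: 0; S2 reads c0=1 → after 3×micro: 2 ⇒ (c0=3, c1=0, c2=2)
[Jacobi] macro 3: S0 reads c2=2 → after 1×micro: 2; S1 reads c2=2 → after 2×micro: 0; S2 reads c0=3 → after 3×micro: 2 ⇒ (c0=2, c1=0, c2=2)
[Gauss-Seidel] macro 1: S0 reads c2=2 → after 1×micro: 1; S1 reads c2=2 → after 2×micro: 3; S2 reads c0=1 → after 3×micro: 2 ⇒ (c0=1, c1=3, c2=2)
[Gauss-Seidel] macro 2: S0 reads c2=2 → after 1×micro: 2; S1 reads c2=2 → after 2×micro: 3; S2 reads c0=2 → after 3×micro: -2 ⇒ (c0=2, c1=3, c2=-2)
[Gauss-Seidel] macro 3: S0 reads c2=-2 → after 1×micro: 2; S1 reads c2=-2 → after 2×micro: 3; S2 reads c0=2 → after 3×micro: -2 ⇒ (c0=2, c1=3, c2=-2)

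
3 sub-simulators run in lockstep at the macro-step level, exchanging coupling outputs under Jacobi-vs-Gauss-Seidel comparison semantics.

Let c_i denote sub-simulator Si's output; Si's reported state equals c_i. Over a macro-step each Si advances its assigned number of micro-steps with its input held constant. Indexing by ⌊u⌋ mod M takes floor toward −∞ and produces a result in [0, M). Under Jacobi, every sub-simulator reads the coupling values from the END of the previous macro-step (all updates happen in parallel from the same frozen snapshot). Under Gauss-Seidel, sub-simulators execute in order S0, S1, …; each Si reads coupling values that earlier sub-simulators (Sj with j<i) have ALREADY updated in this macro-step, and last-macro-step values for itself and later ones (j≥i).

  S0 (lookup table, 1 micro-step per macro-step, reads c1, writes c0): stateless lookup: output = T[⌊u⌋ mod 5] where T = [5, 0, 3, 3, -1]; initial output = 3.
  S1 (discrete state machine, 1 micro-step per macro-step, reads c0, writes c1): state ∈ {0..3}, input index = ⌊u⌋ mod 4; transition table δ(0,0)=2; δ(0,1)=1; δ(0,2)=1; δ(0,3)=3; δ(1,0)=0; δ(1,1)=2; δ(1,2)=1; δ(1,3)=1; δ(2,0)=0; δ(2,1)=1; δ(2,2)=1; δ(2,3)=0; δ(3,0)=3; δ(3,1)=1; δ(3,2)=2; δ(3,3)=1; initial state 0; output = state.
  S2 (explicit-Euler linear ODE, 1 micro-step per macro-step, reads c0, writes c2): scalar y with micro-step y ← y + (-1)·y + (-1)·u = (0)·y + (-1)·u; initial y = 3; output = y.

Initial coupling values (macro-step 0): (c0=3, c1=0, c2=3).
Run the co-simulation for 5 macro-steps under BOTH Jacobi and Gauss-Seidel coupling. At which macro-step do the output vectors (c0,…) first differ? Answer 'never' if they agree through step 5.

[Jacobi] macro 1: S0 reads c1=0 → after 1×micro: 5; S1 reads c0=3 → after 1×micro: 3; S2 reads c0=3 → after 1×micro: -3 ⇒ (c0=5, c1=3, c2=-3)
[Jacobi] macro 2: S0 reads c1=3 → after 1×micro: 3; S1 reads c0=5 → after 1×micro: 1; S2 reads c0=5 → after 1×micro: -5 ⇒ (c0=3, c1=1, c2=-5)
[Jacobi] macro 3: S0 reads c1=1 → after 1×micro: 0; S1 reads c0=3 → after 1×micro: 1; S2 reads c0=3 → after 1×micro: -3 ⇒ (c0=0, c1=1, c2=-3)
[Jacobi] macro 4: S0 reads c1=1 → after 1×micro: 0; S1 reads c0=0 → after 1×micro: 0; S2 reads c0=0 → after 1×micro: 0 ⇒ (c0=0, c1=0, c2=0)
[Jacobi] macro 5: S0 reads c1=0 → after 1×micro: 5; S1 reads c0=0 → after 1×micro: 2; S2 reads c0=0 → after 1×micro: 0 ⇒ (c0=5, c1=2, c2=0)
[Gauss-Seidel] macro 1: S0 reads c1=0 → after 1×micro: 5; S1 reads c0=5 → after 1×micro: 1; S2 reads c0=5 → after 1×micro: -5 ⇒ (c0=5, c1=1, c2=-5)
[Gauss-Seidel] macro 2: S0 reads c1=1 → after 1×micro: 0; S1 reads c0=0 → after 1×micro: 0; S2 reads c0=0 → after 1×micro: 0 ⇒ (c0=0, c1=0, c2=0)
[Gauss-Seidel] macro 3: S0 reads c1=0 → after 1×micro: 5; S1 reads c0=5 → after 1×micro: 1; S2 reads c0=5 → after 1×micro: -5 ⇒ (c0=5, c1=1, c2=-5)
[Gauss-Seidel] macro 4: S0 reads c1=1 → after 1×micro: 0; S1 reads c0=0 → after 1×micro: 0; S2 reads c0=0 → after 1×micro: 0 ⇒ (c0=0, c1=0, c2=0)
[Gauss-Seidel] macro 5: S0 reads c1=0 → after 1×micro: 5; S1 reads c0=5 → after 1×micro: 1; S2 reads c0=5 → after 1×micro: -5 ⇒ (c0=5, c1=1, c2=-5)

first divergence at macro-step: 1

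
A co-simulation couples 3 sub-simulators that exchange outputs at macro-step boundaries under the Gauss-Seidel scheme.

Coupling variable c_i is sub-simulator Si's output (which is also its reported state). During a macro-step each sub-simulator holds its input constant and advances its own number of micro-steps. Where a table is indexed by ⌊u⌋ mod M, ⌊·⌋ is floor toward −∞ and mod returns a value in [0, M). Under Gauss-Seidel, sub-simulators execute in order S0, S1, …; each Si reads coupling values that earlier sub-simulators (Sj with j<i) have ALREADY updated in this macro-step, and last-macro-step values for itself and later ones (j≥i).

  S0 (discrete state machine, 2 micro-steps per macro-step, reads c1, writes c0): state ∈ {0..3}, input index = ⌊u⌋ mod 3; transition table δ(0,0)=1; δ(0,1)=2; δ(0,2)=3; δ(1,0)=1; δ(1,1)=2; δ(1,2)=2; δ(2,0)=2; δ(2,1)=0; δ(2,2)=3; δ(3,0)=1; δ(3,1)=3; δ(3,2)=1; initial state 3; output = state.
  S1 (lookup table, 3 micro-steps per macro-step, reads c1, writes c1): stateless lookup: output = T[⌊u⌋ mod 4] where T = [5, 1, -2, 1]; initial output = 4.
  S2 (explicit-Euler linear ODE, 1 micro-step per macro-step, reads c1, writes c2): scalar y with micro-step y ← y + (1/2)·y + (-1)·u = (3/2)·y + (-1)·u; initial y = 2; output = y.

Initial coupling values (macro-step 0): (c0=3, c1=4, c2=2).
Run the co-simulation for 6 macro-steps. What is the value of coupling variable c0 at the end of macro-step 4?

c0 at macro-step 4 = 2

macro 1: S0 reads c1=4 → after 2×micro: 3; S1 reads c1=4 → after 3×micro: 5; S2 reads c1=5 → after 1×micro: -2 ⇒ (c0=3, c1=5, c2=-2)
macro 2: S0 reads c1=5 → after 2×micro: 2; S1 reads c1=5 → after 3×micro: 1; S2 reads c1=1 → after 1×micro: -4 ⇒ (c0=2, c1=1, c2=-4)
macro 3: S0 reads c1=1 → after 2×micro: 2; S1 reads c1=1 → after 3×micro: 1; S2 reads c1=1 → after 1×micro: -7 ⇒ (c0=2, c1=1, c2=-7)
macro 4: S0 reads c1=1 → after 2×micro: 2; S1 reads c1=1 → after 3×micro: 1; S2 reads c1=1 → after 1×micro: -23/2 ⇒ (c0=2, c1=1, c2=-23/2)
macro 5: S0 reads c1=1 → after 2×micro: 2; S1 reads c1=1 → after 3×micro: 1; S2 reads c1=1 → after 1×micro: -73/4 ⇒ (c0=2, c1=1, c2=-73/4)
macro 6: S0 reads c1=1 → after 2×micro: 2; S1 reads c1=1 → after 3×micro: 1; S2 reads c1=1 → after 1×micro: -227/8 ⇒ (c0=2, c1=1, c2=-227/8)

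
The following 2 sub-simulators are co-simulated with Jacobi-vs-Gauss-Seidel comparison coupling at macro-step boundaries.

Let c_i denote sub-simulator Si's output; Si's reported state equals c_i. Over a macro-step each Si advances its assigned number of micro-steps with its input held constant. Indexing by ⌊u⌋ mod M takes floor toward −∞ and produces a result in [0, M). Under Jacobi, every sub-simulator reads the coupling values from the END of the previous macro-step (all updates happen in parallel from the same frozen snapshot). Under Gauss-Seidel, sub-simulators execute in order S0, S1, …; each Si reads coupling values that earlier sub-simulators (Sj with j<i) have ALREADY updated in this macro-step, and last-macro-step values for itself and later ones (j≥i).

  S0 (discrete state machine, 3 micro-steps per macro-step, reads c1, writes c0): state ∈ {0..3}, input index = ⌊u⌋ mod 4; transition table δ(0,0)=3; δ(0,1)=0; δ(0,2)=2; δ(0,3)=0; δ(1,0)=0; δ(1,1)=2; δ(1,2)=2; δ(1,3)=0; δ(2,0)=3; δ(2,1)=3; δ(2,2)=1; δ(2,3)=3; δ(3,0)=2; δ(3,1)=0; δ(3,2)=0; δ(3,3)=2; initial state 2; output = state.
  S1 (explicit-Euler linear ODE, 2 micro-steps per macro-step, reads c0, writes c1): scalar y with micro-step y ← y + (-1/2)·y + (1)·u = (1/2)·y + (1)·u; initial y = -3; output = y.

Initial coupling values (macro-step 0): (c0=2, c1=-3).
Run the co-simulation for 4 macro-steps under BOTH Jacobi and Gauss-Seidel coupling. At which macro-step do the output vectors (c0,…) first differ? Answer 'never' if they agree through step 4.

first divergence at macro-step: 1

[Jacobi] macro 1: S0 reads c1=-3 → after 3×micro: 0; S1 reads c0=2 → after 2×micro: 9/4 ⇒ (c0=0, c1=9/4)
[Jacobi] macro 2: S0 reads c1=9/4 → after 3×micro: 2; S1 reads c0=0 → after 2×micro: 9/16 ⇒ (c0=2, c1=9/16)
[Jacobi] macro 3: S0 reads c1=9/16 → after 3×micro: 3; S1 reads c0=2 → after 2×micro: 201/64 ⇒ (c0=3, c1=201/64)
[Jacobi] macro 4: S0 reads c1=201/64 → after 3×micro: 2; S1 reads c0=3 → after 2×micro: 1353/256 ⇒ (c0=2, c1=1353/256)
[Gauss-Seidel] macro 1: S0 reads c1=-3 → after 3×micro: 0; S1 reads c0=0 → after 2×micro: -3/4 ⇒ (c0=0, c1=-3/4)
[Gauss-Seidel] macro 2: S0 reads c1=-3/4 → after 3×micro: 0; S1 reads c0=0 → after 2×micro: -3/16 ⇒ (c0=0, c1=-3/16)
[Gauss-Seidel] macro 3: S0 reads c1=-3/16 → after 3×micro: 0; S1 reads c0=0 → after 2×micro: -3/64 ⇒ (c0=0, c1=-3/64)
[Gauss-Seidel] macro 4: S0 reads c1=-3/64 → after 3×micro: 0; S1 reads c0=0 → after 2×micro: -3/256 ⇒ (c0=0, c1=-3/256)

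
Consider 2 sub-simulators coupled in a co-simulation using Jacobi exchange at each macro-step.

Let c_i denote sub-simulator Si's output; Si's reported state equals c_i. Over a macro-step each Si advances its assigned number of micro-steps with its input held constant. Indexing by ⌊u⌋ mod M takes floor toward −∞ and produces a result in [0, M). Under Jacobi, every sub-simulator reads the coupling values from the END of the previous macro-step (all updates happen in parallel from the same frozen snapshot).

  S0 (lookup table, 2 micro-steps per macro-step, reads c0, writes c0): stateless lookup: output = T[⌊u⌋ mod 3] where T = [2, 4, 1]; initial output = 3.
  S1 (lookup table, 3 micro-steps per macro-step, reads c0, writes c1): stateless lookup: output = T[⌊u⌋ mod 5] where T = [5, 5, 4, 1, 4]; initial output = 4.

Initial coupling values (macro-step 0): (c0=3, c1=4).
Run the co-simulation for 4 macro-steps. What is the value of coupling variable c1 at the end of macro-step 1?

macro 1: S0 reads c0=3 → after 2×micro: 2; S1 reads c0=3 → after 3×micro: 1 ⇒ (c0=2, c1=1)
macro 2: S0 reads c0=2 → after 2×micro: 1; S1 reads c0=2 → after 3×micro: 4 ⇒ (c0=1, c1=4)
macro 3: S0 reads c0=1 → after 2×micro: 4; S1 reads c0=1 → after 3×micro: 5 ⇒ (c0=4, c1=5)
macro 4: S0 reads c0=4 → after 2×micro: 4; S1 reads c0=4 → after 3×micro: 4 ⇒ (c0=4, c1=4)

c1 at macro-step 1 = 1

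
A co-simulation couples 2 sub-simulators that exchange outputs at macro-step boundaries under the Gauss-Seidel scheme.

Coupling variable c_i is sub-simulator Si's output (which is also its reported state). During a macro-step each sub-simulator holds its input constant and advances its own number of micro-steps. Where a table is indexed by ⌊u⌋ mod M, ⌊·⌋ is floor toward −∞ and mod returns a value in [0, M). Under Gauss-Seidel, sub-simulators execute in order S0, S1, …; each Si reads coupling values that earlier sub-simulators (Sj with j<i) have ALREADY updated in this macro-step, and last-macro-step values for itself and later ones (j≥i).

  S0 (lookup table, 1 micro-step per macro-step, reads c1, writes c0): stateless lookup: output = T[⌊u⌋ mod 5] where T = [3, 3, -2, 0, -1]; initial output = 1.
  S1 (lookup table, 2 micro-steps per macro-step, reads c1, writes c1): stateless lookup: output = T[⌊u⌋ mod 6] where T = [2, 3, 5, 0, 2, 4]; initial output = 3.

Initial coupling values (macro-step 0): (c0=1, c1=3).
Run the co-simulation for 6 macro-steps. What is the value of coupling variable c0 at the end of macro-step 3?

c0 at macro-step 3 = -2

macro 1: S0 reads c1=3 → after 1×micro: 0; S1 reads c1=3 → after 2×micro: 0 ⇒ (c0=0, c1=0)
macro 2: S0 reads c1=0 → after 1×micro: 3; S1 reads c1=0 → after 2×micro: 2 ⇒ (c0=3, c1=2)
macro 3: S0 reads c1=2 → after 1×micro: -2; S1 reads c1=2 → after 2×micro: 5 ⇒ (c0=-2, c1=5)
macro 4: S0 reads c1=5 → after 1×micro: 3; S1 reads c1=5 → after 2×micro: 4 ⇒ (c0=3, c1=4)
macro 5: S0 reads c1=4 → after 1×micro: -1; S1 reads c1=4 → after 2×micro: 2 ⇒ (c0=-1, c1=2)
macro 6: S0 reads c1=2 → after 1×micro: -2; S1 reads c1=2 → after 2×micro: 5 ⇒ (c0=-2, c1=5)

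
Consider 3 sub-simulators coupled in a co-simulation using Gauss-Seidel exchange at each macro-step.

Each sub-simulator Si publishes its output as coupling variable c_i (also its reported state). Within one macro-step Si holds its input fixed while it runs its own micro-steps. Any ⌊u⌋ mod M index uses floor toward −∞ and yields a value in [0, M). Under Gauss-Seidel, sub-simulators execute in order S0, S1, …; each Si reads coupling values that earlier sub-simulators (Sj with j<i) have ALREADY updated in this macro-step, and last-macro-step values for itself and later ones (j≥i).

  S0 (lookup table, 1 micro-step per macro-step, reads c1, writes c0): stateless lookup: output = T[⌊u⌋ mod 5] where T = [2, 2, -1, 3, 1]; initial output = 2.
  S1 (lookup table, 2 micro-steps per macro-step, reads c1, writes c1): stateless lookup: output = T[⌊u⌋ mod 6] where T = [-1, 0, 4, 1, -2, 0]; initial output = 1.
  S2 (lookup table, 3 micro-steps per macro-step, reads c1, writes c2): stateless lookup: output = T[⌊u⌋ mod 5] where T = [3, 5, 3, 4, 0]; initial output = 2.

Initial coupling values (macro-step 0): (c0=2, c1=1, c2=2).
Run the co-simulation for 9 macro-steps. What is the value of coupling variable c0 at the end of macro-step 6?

macro 1: S0 reads c1=1 → after 1×micro: 2; S1 reads c1=1 → after 2×micro: 0; S2 reads c1=0 → after 3×micro: 3 ⇒ (c0=2, c1=0, c2=3)
macro 2: S0 reads c1=0 → after 1×micro: 2; S1 reads c1=0 → after 2×micro: -1; S2 reads c1=-1 → after 3×micro: 0 ⇒ (c0=2, c1=-1, c2=0)
macro 3: S0 reads c1=-1 → after 1×micro: 1; S1 reads c1=-1 → after 2×micro: 0; S2 reads c1=0 → after 3×micro: 3 ⇒ (c0=1, c1=0, c2=3)
macro 4: S0 reads c1=0 → after 1×micro: 2; S1 reads c1=0 → after 2×micro: -1; S2 reads c1=-1 → after 3×micro: 0 ⇒ (c0=2, c1=-1, c2=0)
macro 5: S0 reads c1=-1 → after 1×micro: 1; S1 reads c1=-1 → after 2×micro: 0; S2 reads c1=0 → after 3×micro: 3 ⇒ (c0=1, c1=0, c2=3)
macro 6: S0 reads c1=0 → after 1×micro: 2; S1 reads c1=0 → after 2×micro: -1; S2 reads c1=-1 → after 3×micro: 0 ⇒ (c0=2, c1=-1, c2=0)
macro 7: S0 reads c1=-1 → after 1×micro: 1; S1 reads c1=-1 → after 2×micro: 0; S2 reads c1=0 → after 3×micro: 3 ⇒ (c0=1, c1=0, c2=3)
macro 8: S0 reads c1=0 → after 1×micro: 2; S1 reads c1=0 → after 2×micro: -1; S2 reads c1=-1 → after 3×micro: 0 ⇒ (c0=2, c1=-1, c2=0)
macro 9: S0 reads c1=-1 → after 1×micro: 1; S1 reads c1=-1 → after 2×micro: 0; S2 reads c1=0 → after 3×micro: 3 ⇒ (c0=1, c1=0, c2=3)

c0 at macro-step 6 = 2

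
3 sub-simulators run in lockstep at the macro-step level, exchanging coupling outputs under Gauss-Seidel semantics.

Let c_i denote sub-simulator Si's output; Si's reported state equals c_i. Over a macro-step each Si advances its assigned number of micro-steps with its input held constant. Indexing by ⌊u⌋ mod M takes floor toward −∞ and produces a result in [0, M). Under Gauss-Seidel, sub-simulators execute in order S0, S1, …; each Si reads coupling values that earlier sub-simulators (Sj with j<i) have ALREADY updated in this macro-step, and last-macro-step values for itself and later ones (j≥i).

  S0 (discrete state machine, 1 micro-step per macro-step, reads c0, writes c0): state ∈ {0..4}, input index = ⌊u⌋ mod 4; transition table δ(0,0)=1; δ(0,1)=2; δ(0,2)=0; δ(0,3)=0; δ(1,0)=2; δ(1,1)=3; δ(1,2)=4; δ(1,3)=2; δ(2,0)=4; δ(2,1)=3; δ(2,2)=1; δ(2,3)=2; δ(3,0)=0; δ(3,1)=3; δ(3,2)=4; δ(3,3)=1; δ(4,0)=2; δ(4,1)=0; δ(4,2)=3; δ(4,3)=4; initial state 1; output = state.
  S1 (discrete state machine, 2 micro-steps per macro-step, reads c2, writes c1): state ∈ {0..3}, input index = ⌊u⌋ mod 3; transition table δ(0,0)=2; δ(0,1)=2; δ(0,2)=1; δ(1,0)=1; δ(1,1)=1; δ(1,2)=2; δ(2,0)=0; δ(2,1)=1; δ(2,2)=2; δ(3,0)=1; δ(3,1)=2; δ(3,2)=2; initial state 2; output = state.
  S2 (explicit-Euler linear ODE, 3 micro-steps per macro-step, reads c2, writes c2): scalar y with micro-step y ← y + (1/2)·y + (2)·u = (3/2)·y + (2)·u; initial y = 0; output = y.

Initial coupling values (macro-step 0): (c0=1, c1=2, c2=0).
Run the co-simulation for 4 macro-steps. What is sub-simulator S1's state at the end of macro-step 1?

S1 state at macro-step 1 = 2

macro 1: S0 reads c0=1 → after 1×micro: 3; S1 reads c2=0 → after 2×micro: 2; S2 reads c2=0 → after 3×micro: 0 ⇒ (c0=3, c1=2, c2=0)
macro 2: S0 reads c0=3 → after 1×micro: 1; S1 reads c2=0 → after 2×micro: 2; S2 reads c2=0 → after 3×micro: 0 ⇒ (c0=1, c1=2, c2=0)
macro 3: S0 reads c0=1 → after 1×micro: 3; S1 reads c2=0 → after 2×micro: 2; S2 reads c2=0 → after 3×micro: 0 ⇒ (c0=3, c1=2, c2=0)
macro 4: S0 reads c0=3 → after 1×micro: 1; S1 reads c2=0 → after 2×micro: 2; S2 reads c2=0 → after 3×micro: 0 ⇒ (c0=1, c1=2, c2=0)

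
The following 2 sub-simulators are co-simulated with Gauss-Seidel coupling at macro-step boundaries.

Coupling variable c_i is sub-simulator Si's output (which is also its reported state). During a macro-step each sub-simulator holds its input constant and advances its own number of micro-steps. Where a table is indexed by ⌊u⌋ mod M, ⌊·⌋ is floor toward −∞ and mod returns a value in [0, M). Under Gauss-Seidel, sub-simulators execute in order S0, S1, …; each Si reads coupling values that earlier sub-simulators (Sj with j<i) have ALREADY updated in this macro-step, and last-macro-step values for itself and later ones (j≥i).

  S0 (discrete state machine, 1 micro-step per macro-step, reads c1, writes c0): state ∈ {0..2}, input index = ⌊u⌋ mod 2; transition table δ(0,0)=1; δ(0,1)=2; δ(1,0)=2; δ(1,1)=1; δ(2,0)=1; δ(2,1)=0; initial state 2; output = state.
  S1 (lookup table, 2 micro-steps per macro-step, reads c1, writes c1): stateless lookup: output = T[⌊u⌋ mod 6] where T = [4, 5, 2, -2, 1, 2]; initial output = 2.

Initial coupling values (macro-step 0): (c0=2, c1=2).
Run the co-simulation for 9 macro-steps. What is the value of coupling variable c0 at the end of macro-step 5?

c0 at macro-step 5 = 1

macro 1: S0 reads c1=2 → after 1×micro: 1; S1 reads c1=2 → after 2×micro: 2 ⇒ (c0=1, c1=2)
macro 2: S0 reads c1=2 → after 1×micro: 2; S1 reads c1=2 → after 2×micro: 2 ⇒ (c0=2, c1=2)
macro 3: S0 reads c1=2 → after 1×micro: 1; S1 reads c1=2 → after 2×micro: 2 ⇒ (c0=1, c1=2)
macro 4: S0 reads c1=2 → after 1×micro: 2; S1 reads c1=2 → after 2×micro: 2 ⇒ (c0=2, c1=2)
macro 5: S0 reads c1=2 → after 1×micro: 1; S1 reads c1=2 → after 2×micro: 2 ⇒ (c0=1, c1=2)
macro 6: S0 reads c1=2 → after 1×micro: 2; S1 reads c1=2 → after 2×micro: 2 ⇒ (c0=2, c1=2)
macro 7: S0 reads c1=2 → after 1×micro: 1; S1 reads c1=2 → after 2×micro: 2 ⇒ (c0=1, c1=2)
macro 8: S0 reads c1=2 → after 1×micro: 2; S1 reads c1=2 → after 2×micro: 2 ⇒ (c0=2, c1=2)
macro 9: S0 reads c1=2 → after 1×micro: 1; S1 reads c1=2 → after 2×micro: 2 ⇒ (c0=1, c1=2)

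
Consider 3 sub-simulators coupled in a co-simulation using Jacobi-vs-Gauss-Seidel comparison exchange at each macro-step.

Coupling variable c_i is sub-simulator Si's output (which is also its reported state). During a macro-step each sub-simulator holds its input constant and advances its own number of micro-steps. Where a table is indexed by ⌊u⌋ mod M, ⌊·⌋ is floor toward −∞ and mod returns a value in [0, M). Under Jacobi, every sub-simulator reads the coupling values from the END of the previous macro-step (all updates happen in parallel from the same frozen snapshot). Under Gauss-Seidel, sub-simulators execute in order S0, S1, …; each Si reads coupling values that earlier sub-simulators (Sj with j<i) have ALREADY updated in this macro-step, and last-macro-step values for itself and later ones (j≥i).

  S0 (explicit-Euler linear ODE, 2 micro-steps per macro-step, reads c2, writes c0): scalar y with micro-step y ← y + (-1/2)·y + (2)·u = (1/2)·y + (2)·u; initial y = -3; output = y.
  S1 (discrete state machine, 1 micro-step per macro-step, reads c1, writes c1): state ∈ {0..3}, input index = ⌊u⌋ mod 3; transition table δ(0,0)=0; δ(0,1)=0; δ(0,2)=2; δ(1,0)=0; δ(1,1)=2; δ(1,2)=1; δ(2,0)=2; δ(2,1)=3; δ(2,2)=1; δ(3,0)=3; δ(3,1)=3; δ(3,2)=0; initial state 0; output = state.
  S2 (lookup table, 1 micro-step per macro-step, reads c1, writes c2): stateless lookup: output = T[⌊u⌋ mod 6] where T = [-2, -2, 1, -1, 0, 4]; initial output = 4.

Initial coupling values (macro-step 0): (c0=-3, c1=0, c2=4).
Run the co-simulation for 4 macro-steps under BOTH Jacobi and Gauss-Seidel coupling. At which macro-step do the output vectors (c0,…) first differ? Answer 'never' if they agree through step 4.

first divergence at macro-step: never

[Jacobi] macro 1: S0 reads c2=4 → after 2×micro: 45/4; S1 reads c1=0 → after 1×micro: 0; S2 reads c1=0 → after 1×micro: -2 ⇒ (c0=45/4, c1=0, c2=-2)
[Jacobi] macro 2: S0 reads c2=-2 → after 2×micro: -51/16; S1 reads c1=0 → after 1×micro: 0; S2 reads c1=0 → after 1×micro: -2 ⇒ (c0=-51/16, c1=0, c2=-2)
[Jacobi] macro 3: S0 reads c2=-2 → after 2×micro: -435/64; S1 reads c1=0 → after 1×micro: 0; S2 reads c1=0 → after 1×micro: -2 ⇒ (c0=-435/64, c1=0, c2=-2)
[Jacobi] macro 4: S0 reads c2=-2 → after 2×micro: -1971/256; S1 reads c1=0 → after 1×micro: 0; S2 reads c1=0 → after 1×micro: -2 ⇒ (c0=-1971/256, c1=0, c2=-2)
[Gauss-Seidel] macro 1: S0 reads c2=4 → after 2×micro: 45/4; S1 reads c1=0 → after 1×micro: 0; S2 reads c1=0 → after 1×micro: -2 ⇒ (c0=45/4, c1=0, c2=-2)
[Gauss-Seidel] macro 2: S0 reads c2=-2 → after 2×micro: -51/16; S1 reads c1=0 → after 1×micro: 0; S2 reads c1=0 → after 1×micro: -2 ⇒ (c0=-51/16, c1=0, c2=-2)
[Gauss-Seidel] macro 3: S0 reads c2=-2 → after 2×micro: -435/64; S1 reads c1=0 → after 1×micro: 0; S2 reads c1=0 → after 1×micro: -2 ⇒ (c0=-435/64, c1=0, c2=-2)
[Gauss-Seidel] macro 4: S0 reads c2=-2 → after 2×micro: -1971/256; S1 reads c1=0 → after 1×micro: 0; S2 reads c1=0 → after 1×micro: -2 ⇒ (c0=-1971/256, c1=0, c2=-2)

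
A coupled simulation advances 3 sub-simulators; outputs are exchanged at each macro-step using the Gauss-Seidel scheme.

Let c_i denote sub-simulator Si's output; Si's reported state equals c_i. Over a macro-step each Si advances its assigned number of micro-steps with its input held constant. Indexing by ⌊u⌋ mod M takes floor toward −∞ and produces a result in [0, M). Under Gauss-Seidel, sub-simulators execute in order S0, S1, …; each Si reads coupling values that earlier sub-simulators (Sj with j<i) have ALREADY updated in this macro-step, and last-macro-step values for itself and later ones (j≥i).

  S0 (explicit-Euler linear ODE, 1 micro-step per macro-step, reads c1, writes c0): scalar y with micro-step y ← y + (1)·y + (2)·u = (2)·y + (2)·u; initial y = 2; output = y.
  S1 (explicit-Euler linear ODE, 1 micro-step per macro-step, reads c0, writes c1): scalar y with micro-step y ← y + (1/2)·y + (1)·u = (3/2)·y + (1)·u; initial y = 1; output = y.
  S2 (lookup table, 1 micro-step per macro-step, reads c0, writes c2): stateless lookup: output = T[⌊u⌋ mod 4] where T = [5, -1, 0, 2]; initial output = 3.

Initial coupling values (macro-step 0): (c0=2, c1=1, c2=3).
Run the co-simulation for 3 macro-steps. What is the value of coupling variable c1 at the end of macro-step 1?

c1 at macro-step 1 = 15/2

macro 1: S0 reads c1=1 → after 1×micro: 6; S1 reads c0=6 → after 1×micro: 15/2; S2 reads c0=6 → after 1×micro: 0 ⇒ (c0=6, c1=15/2, c2=0)
macro 2: S0 reads c1=15/2 → after 1×micro: 27; S1 reads c0=27 → after 1×micro: 153/4; S2 reads c0=27 → after 1×micro: 2 ⇒ (c0=27, c1=153/4, c2=2)
macro 3: S0 reads c1=153/4 → after 1×micro: 261/2; S1 reads c0=261/2 → after 1×micro: 1503/8; S2 reads c0=261/2 → after 1×micro: 0 ⇒ (c0=261/2, c1=1503/8, c2=0)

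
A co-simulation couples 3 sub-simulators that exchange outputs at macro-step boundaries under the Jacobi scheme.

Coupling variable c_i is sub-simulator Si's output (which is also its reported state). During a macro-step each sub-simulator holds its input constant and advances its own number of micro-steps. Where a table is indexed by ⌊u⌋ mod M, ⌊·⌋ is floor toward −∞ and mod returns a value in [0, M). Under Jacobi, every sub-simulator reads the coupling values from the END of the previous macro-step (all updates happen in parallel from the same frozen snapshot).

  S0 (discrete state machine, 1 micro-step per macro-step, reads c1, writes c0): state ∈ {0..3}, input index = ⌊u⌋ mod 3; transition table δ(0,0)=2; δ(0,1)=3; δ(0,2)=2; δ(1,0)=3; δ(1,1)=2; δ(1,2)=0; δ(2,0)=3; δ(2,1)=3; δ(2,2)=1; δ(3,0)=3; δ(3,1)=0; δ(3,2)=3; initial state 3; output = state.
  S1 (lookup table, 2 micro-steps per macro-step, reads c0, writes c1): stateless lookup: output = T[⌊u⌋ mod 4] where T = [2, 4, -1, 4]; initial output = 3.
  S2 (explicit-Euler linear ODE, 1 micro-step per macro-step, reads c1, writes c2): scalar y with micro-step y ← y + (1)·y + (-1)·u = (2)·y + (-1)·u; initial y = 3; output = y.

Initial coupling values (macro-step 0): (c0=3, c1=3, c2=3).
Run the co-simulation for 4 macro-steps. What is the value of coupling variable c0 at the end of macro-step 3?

macro 1: S0 reads c1=3 → after 1×micro: 3; S1 reads c0=3 → after 2×micro: 4; S2 reads c1=3 → after 1×micro: 3 ⇒ (c0=3, c1=4, c2=3)
macro 2: S0 reads c1=4 → after 1×micro: 0; S1 reads c0=3 → after 2×micro: 4; S2 reads c1=4 → after 1×micro: 2 ⇒ (c0=0, c1=4, c2=2)
macro 3: S0 reads c1=4 → after 1×micro: 3; S1 reads c0=0 → after 2×micro: 2; S2 reads c1=4 → after 1×micro: 0 ⇒ (c0=3, c1=2, c2=0)
macro 4: S0 reads c1=2 → after 1×micro: 3; S1 reads c0=3 → after 2×micro: 4; S2 reads c1=2 → after 1×micro: -2 ⇒ (c0=3, c1=4, c2=-2)

c0 at macro-step 3 = 3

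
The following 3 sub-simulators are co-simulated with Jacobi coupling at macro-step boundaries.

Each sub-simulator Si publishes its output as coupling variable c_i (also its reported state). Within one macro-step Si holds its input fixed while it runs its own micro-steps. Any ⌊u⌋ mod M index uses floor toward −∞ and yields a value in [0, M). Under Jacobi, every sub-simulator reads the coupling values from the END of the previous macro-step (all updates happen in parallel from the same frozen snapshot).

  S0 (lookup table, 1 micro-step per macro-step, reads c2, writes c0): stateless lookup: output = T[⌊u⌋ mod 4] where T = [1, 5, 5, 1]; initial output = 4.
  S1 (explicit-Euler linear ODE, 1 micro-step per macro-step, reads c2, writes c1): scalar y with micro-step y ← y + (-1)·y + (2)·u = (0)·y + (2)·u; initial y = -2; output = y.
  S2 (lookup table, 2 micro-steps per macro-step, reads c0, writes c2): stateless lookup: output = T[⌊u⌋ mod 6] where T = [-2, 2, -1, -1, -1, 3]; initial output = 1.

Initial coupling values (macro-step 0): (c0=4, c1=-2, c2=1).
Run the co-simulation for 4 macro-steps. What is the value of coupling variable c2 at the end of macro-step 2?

macro 1: S0 reads c2=1 → after 1×micro: 5; S1 reads c2=1 → after 1×micro: 2; S2 reads c0=4 → after 2×micro: -1 ⇒ (c0=5, c1=2, c2=-1)
macro 2: S0 reads c2=-1 → after 1×micro: 1; S1 reads c2=-1 → after 1×micro: -2; S2 reads c0=5 → after 2×micro: 3 ⇒ (c0=1, c1=-2, c2=3)
macro 3: S0 reads c2=3 → after 1×micro: 1; S1 reads c2=3 → after 1×micro: 6; S2 reads c0=1 → after 2×micro: 2 ⇒ (c0=1, c1=6, c2=2)
macro 4: S0 reads c2=2 → after 1×micro: 5; S1 reads c2=2 → after 1×micro: 4; S2 reads c0=1 → after 2×micro: 2 ⇒ (c0=5, c1=4, c2=2)

c2 at macro-step 2 = 3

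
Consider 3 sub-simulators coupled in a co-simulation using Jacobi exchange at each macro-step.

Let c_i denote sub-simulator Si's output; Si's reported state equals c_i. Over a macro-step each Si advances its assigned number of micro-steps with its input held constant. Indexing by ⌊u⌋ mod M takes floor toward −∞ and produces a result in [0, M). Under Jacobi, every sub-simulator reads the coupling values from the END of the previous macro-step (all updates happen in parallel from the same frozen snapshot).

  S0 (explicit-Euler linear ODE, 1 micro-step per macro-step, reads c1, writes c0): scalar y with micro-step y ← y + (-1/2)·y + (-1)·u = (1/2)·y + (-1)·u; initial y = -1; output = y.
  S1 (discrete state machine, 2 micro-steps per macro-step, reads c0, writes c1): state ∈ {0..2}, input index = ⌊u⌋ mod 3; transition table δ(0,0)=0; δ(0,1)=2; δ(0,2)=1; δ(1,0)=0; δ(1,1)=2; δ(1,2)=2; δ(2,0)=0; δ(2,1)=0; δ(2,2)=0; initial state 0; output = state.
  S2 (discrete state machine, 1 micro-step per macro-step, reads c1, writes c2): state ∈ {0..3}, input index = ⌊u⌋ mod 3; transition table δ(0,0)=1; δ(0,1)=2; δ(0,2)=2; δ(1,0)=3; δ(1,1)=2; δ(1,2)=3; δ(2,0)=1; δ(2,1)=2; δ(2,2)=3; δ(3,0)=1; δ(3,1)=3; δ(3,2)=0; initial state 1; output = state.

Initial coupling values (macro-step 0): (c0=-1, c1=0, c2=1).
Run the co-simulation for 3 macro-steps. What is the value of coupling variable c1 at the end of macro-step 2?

macro 1: S0 reads c1=0 → after 1×micro: -1/2; S1 reads c0=-1 → after 2×micro: 2; S2 reads c1=0 → after 1×micro: 3 ⇒ (c0=-1/2, c1=2, c2=3)
macro 2: S0 reads c1=2 → after 1×micro: -9/4; S1 reads c0=-1/2 → after 2×micro: 1; S2 reads c1=2 → after 1×micro: 0 ⇒ (c0=-9/4, c1=1, c2=0)
macro 3: S0 reads c1=1 → after 1×micro: -17/8; S1 reads c0=-9/4 → after 2×micro: 0; S2 reads c1=1 → after 1×micro: 2 ⇒ (c0=-17/8, c1=0, c2=2)

c1 at macro-step 2 = 1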